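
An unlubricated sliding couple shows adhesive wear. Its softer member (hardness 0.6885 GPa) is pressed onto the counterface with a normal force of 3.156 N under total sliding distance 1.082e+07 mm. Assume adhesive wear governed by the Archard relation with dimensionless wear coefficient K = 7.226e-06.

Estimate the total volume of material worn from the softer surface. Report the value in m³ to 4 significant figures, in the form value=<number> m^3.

Shown intermediates are rounded; each operation holds full float precision, and a lone final rounding to four significant digits.
Total distance L = 1.082e+07 mm = 1.082e+04 m.
Hardness H = 0.6885 GPa = 6.885e+08 Pa.
Working in SI base units: W = 3.156 N, H = 6.885e+08 Pa, K = 7.226e-06.
Archard relation: V = K·W·L/H = 7.226e-06 · 3.156 · 1.082e+04 / 6.885e+08 = 3.584e-10 m³.

value=3.584e-10 m^3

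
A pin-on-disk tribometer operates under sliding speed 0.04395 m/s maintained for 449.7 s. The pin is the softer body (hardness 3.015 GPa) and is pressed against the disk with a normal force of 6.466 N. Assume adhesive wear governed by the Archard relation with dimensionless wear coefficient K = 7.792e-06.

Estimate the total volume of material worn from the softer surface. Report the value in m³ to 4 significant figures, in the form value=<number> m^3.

value=3.303e-13 m^3

All arithmetic keeps full float precision; quoted intermediates are rounded, and one final rounding to four significant figures.
Convert: Distance covered L = v·t = 0.04395 m/s × 449.7 s = 19.76 m.
Convert: Hardness H = 3.015 GPa = 3.015e+09 Pa.
Collected in SI base units: W = 6.466 N, H = 3.015e+09 Pa, K = 7.792e-06.
Apply Archard: V = K·W·L/H = 7.792e-06 · 6.466 · 19.76 / 3.015e+09 = 3.303e-13 m³.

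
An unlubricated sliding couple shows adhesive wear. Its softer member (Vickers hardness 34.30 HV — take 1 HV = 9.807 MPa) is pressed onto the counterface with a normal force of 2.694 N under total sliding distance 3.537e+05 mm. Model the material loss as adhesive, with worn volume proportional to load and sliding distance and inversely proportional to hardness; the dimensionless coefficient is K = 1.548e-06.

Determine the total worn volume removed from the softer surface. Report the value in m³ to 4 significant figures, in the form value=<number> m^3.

The algebra holds full float precision — printed values are rounded — rounded once at the end to four significant digits.
Convert: Distance L = 3.537e+05 mm = 353.7 m.
Convert: Hardness H = 34.30 HV × 9.807 MPa/HV = 336.4 MPa = 3.364e+08 Pa.
Expressed in SI base units: W = 2.694 N, H = 3.364e+08 Pa, K = 1.548e-06.
Worn volume V = K·W·L/H = 1.548e-06 · 2.694 · 353.7 / 3.364e+08 = 4.385e-12 m³.

value=4.385e-12 m^3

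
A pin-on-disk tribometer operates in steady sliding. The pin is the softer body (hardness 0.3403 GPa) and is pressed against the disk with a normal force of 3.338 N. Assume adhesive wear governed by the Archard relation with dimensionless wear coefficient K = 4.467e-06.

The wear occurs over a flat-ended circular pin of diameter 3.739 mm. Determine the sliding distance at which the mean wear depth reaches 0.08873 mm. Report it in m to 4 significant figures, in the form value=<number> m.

value=2.223e+04 m

The intermediates are displayed rounded. Every step holds full float precision; a lone final rounding, at four significant digits.
Hardness H = 0.3403 GPa = 3.403e+08 Pa.
Pin diameter d = 3.739 mm = 0.003739 m. Contact area A = π·d²/4 = π·(0.003739 m)²/4 = 1.098e-05 m².
Depth limit h_lim = 0.08873 mm = 8.873e-05 m.
Working in SI base units: W = 3.338 N, H = 3.403e+08 Pa, K = 4.467e-06.
Limit volume V_lim = h_lim·A = 8.873e-05 · 1.098e-05 = 9.743e-10 m³.
Inverting, life L = V_lim·H/(K·W) = 9.743e-10 · 3.403e+08 / (4.467e-06 · 3.338) = 2.223e+04 m.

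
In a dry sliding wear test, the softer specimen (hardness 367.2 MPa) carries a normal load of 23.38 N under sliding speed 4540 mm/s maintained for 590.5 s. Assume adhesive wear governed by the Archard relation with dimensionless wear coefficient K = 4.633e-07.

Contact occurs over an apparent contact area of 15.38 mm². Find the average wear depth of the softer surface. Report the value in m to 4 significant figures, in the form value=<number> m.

value=5.142e-06 m

The intermediates are shown rounded; all working math maintains full float precision; a lone final rounding to four significant digits.
Sliding speed v = 4540 mm/s = 4.540 m/s. Distance covered L = v·t = 4.540 m/s × 590.5 s = 2681 m.
Hardness H = 367.2 MPa = 3.672e+08 Pa.
Contact area A = 15.38 mm² = 1.538e-05 m².
As SI base values: W = 23.38 N, H = 3.672e+08 Pa, K = 4.633e-07.
Wear volume V = K·W·L/H = 4.633e-07 · 23.38 · 2681 / 3.672e+08 = 7.908e-11 m³.
Depth h = V/A = 7.908e-11 / 1.538e-05 = 5.142e-06 m.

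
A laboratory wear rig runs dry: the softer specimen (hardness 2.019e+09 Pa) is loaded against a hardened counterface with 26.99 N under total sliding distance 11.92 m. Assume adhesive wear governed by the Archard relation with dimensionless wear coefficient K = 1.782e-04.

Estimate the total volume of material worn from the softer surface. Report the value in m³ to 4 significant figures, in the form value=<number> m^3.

Intermediate values appear rounded, and each operation keeps full precision — one final rounding, at 4 significant digits.
Restated in SI base units: W = 26.99 N, H = 2.019e+09 Pa, K = 1.782e-04.
Apply Archard: V = K·W·L/H = 1.782e-04 · 26.99 · 11.92 / 2.019e+09 = 2.840e-11 m³.

value=2.840e-11 m^3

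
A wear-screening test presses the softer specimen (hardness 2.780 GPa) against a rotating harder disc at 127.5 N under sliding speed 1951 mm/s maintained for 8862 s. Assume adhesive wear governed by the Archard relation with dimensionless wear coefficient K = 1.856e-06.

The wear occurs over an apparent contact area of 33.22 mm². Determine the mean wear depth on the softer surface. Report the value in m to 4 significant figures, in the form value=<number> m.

value=4.430e-05 m

The algebra keeps full float precision — printed values are rounded — rounded just once to four significant digits.
Convert: Sliding speed v = 1951 mm/s = 1.951 m/s. Distance L = v·t = 1.951 m/s × 8862 s = 1.729e+04 m.
Convert: Hardness H = 2.780 GPa = 2.780e+09 Pa.
Convert: Contact area A = 33.22 mm² = 3.322e-05 m².
Working in SI base units: W = 127.5 N, H = 2.780e+09 Pa, K = 1.856e-06.
By Archard's law, V = K·W·L/H = 1.856e-06 · 127.5 · 1.729e+04 / 2.780e+09 = 1.472e-09 m³.
Depth of wear h = V/A = 1.472e-09 / 3.322e-05 = 4.430e-05 m.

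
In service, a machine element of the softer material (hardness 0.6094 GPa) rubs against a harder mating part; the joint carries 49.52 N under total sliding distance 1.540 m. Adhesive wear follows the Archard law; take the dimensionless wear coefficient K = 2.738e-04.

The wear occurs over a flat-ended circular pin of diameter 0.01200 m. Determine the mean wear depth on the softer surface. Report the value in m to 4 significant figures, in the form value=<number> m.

value=3.030e-07 m

Intermediate values are shown rounded; each operation keeps exact precision. Rounded once at the end to four significant digits.
Hardness H = 0.6094 GPa = 6.094e+08 Pa.
Contact area A = π·d²/4 = π·(0.01200 m)²/4 = 1.131e-04 m².
In SI base units: W = 49.52 N, H = 6.094e+08 Pa, K = 2.738e-04.
Volume removed: V = K·W·L/H = 2.738e-04 · 49.52 · 1.540 / 6.094e+08 = 3.426e-11 m³.
Average depth h = V/A = 3.426e-11 / 1.131e-04 = 3.030e-07 m.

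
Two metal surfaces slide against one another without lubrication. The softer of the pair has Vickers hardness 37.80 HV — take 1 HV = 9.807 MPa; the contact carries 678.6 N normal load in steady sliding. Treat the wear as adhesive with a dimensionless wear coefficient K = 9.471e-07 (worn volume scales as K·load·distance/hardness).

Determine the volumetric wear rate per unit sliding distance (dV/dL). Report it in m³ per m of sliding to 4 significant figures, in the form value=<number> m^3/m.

value=1.734e-12 m^3/m

The intermediates are shown rounded. Every step holds full float precision, and one last rounding, at 4 significant digits.
Convert: Hardness H = 37.80 HV × 9.807 MPa/HV = 370.7 MPa = 3.707e+08 Pa.
Working in SI base units: W = 678.6 N, H = 3.707e+08 Pa, K = 9.471e-07.
Wear rate dV/dL = K·W/H, so: 9.471e-07 · 678.6 / 3.707e+08 = 1.734e-12 m³/m.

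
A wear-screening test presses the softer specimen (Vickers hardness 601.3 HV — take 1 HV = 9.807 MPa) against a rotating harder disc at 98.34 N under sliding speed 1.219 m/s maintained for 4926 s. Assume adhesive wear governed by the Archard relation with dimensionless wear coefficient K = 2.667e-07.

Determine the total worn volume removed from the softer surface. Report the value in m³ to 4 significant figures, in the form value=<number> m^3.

Intermediates are shown rounded — the computation keeps exact precision, and one final rounding: four significant digits.
Convert: Path length L = v·t = 1.219 m/s × 4926 s = 6005 m.
Convert: Hardness H = 601.3 HV × 9.807 MPa/HV = 5897 MPa = 5.897e+09 Pa.
Restated in SI base units: W = 98.34 N, H = 5.897e+09 Pa, K = 2.667e-07.
Apply Archard: V = K·W·L/H = 2.667e-07 · 98.34 · 6005 / 5.897e+09 = 2.671e-11 m³.

value=2.671e-11 m^3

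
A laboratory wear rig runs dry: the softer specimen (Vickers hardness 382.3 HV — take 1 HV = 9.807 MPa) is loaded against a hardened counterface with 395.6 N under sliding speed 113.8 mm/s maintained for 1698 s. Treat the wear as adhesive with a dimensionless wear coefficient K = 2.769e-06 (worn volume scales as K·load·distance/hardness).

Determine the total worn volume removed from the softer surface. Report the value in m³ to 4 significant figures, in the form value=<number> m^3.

value=5.646e-11 m^3

The computation carries full float precision, and intermediate values are displayed rounded — one last rounding: 4 significant figures.
Sliding speed v = 113.8 mm/s = 0.1138 m/s. Sliding distance L = v·t = 0.1138 m/s × 1698 s = 193.2 m.
Hardness H = 382.3 HV × 9.807 MPa/HV = 3749 MPa = 3.749e+09 Pa.
Collected in SI base units: W = 395.6 N, H = 3.749e+09 Pa, K = 2.769e-06.
Volume removed: V = K·W·L/H = 2.769e-06 · 395.6 · 193.2 / 3.749e+09 = 5.646e-11 m³.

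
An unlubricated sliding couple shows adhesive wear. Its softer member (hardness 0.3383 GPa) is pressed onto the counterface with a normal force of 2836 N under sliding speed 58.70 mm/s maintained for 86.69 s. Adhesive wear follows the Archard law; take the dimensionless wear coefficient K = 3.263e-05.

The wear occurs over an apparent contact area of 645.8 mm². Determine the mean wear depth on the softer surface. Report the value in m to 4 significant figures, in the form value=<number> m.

value=2.155e-06 m

Intermediates are printed rounded; the computation holds full float precision. Rounded just once, at 4 significant figures.
Sliding speed v = 58.70 mm/s = 0.05870 m/s. The distance L = v·t = 0.05870 m/s × 86.69 s = 5.089 m.
Hardness H = 0.3383 GPa = 3.383e+08 Pa.
Contact area A = 645.8 mm² = 6.458e-04 m².
Expressed in SI base units: W = 2836 N, H = 3.383e+08 Pa, K = 3.263e-05.
By Archard's law, V = K·W·L/H = 3.263e-05 · 2836 · 5.089 / 3.383e+08 = 1.392e-09 m³.
Mean wear depth h = V/A = 1.392e-09 / 6.458e-04 = 2.155e-06 m.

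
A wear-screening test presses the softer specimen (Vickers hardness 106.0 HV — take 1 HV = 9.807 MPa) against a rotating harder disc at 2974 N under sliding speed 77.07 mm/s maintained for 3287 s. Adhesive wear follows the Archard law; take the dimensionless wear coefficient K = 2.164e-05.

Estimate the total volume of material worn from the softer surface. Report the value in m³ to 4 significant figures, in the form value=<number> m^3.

value=1.568e-08 m^3

Each operation keeps full float precision. The intermediates are shown rounded. Rounded just once to 4 significant figures.
Convert: Sliding speed v = 77.07 mm/s = 0.07707 m/s. Distance covered L = v·t = 0.07707 m/s × 3287 s = 253.3 m.
Convert: Hardness H = 106.0 HV × 9.807 MPa/HV = 1040 MPa = 1.040e+09 Pa.
As SI base values: W = 2974 N, H = 1.040e+09 Pa, K = 2.164e-05.
Volume removed: V = K·W·L/H = 2.164e-05 · 2974 · 253.3 / 1.040e+09 = 1.568e-08 m³.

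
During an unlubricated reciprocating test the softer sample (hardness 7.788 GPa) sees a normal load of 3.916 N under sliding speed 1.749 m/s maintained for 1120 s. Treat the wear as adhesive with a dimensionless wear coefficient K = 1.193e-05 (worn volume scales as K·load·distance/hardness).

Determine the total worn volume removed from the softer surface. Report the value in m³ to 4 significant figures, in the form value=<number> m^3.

The algebra maintains full precision; intermediates are printed rounded. Rounded once at the end: 4 significant figures.
Sliding distance L = v·t = 1.749 m/s × 1120 s = 1959 m.
Hardness H = 7.788 GPa = 7.788e+09 Pa.
In SI base units: W = 3.916 N, H = 7.788e+09 Pa, K = 1.193e-05.
Archard volume V = K·W·L/H = 1.193e-05 · 3.916 · 1959 / 7.788e+09 = 1.175e-11 m³.

value=1.175e-11 m^3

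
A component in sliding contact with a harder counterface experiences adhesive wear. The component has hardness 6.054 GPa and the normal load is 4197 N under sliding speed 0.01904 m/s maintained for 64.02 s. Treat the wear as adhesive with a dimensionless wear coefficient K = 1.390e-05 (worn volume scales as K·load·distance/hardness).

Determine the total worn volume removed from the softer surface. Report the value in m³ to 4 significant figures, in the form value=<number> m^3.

The intermediates appear rounded — the algebra holds full float precision; rounded just once: four significant digits.
Convert: The distance L = v·t = 0.01904 m/s × 64.02 s = 1.219 m.
Convert: Hardness H = 6.054 GPa = 6.054e+09 Pa.
Restated in SI base units: W = 4197 N, H = 6.054e+09 Pa, K = 1.390e-05.
By Archard's law, V = K·W·L/H = 1.390e-05 · 4197 · 1.219 / 6.054e+09 = 1.175e-11 m³.

value=1.175e-11 m^3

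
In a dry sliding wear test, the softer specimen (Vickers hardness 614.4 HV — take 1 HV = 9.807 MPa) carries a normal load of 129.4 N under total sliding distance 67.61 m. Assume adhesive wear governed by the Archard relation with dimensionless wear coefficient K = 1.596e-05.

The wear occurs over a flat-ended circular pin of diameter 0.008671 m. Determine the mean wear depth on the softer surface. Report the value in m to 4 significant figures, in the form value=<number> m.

value=3.924e-07 m

The intermediates are shown rounded — every step maintains full float precision. Rounded once at the end, at four significant figures.
Hardness H = 614.4 HV × 9.807 MPa/HV = 6025 MPa = 6.025e+09 Pa.
Contact area A = π·d²/4 = π·(0.008671 m)²/4 = 5.905e-05 m².
Working in SI base units: W = 129.4 N, H = 6.025e+09 Pa, K = 1.596e-05.
Volume removed: V = K·W·L/H = 1.596e-05 · 129.4 · 67.61 / 6.025e+09 = 2.317e-11 m³.
Depth of wear h = V/A = 2.317e-11 / 5.905e-05 = 3.924e-07 m.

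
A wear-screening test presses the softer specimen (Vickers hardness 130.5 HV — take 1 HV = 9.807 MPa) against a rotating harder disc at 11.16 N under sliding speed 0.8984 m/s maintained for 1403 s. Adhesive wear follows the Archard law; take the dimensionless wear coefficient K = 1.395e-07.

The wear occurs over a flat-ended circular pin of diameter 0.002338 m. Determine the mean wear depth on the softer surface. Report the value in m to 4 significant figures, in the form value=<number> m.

value=3.571e-07 m

Intermediate values are displayed rounded, and every step maintains full precision — rounded once at the end: four significant figures.
Convert: Sliding distance L = v·t = 0.8984 m/s × 1403 s = 1260 m.
Convert: Hardness H = 130.5 HV × 9.807 MPa/HV = 1280 MPa = 1.280e+09 Pa.
Convert: Contact area A = π·d²/4 = π·(0.002338 m)²/4 = 4.293e-06 m².
Working in SI base units: W = 11.16 N, H = 1.280e+09 Pa, K = 1.395e-07.
Archard volume V = K·W·L/H = 1.395e-07 · 11.16 · 1260 / 1.280e+09 = 1.533e-12 m³.
Depth of wear h = V/A = 1.533e-12 / 4.293e-06 = 3.571e-07 m.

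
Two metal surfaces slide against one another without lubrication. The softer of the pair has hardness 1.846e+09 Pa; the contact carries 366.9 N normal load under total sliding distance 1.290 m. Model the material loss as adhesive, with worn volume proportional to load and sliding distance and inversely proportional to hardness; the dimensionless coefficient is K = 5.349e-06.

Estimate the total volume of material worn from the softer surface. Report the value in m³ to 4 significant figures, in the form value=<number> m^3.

value=1.371e-12 m^3

Quoted intermediates are rounded; each operation keeps full precision; a single final rounding: four significant figures.
As SI base values: W = 366.9 N, H = 1.846e+09 Pa, K = 5.349e-06.
Apply Archard: V = K·W·L/H = 5.349e-06 · 366.9 · 1.290 / 1.846e+09 = 1.371e-12 m³.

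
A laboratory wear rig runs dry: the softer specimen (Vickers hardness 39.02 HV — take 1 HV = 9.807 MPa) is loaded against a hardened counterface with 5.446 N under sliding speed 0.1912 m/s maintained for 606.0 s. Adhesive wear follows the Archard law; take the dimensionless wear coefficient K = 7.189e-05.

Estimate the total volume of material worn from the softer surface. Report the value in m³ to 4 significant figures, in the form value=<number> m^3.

value=1.185e-10 m^3

Intermediate values appear rounded — every step maintains full float precision; one final rounding: 4 significant digits.
The distance L = v·t = 0.1912 m/s × 606.0 s = 115.9 m.
Hardness H = 39.02 HV × 9.807 MPa/HV = 382.7 MPa = 3.827e+08 Pa.
In SI base units, W = 5.446 N, H = 3.827e+08 Pa, K = 7.189e-05.
Archard relation: V = K·W·L/H = 7.189e-05 · 5.446 · 115.9 / 3.827e+08 = 1.185e-10 m³.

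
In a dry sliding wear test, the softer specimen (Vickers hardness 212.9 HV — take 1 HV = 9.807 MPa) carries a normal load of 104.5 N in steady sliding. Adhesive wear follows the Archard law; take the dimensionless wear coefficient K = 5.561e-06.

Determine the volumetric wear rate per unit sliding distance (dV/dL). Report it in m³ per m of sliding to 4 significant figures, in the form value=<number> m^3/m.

Intermediates are displayed rounded — the algebra runs at exact precision; rounded once at the end, at four significant digits.
Convert: Hardness H = 212.9 HV × 9.807 MPa/HV = 2088 MPa = 2.088e+09 Pa.
In SI base units: W = 104.5 N, H = 2.088e+09 Pa, K = 5.561e-06.
Sliding wear rate dV/dL = K·W/H (no L dependence): 5.561e-06 · 104.5 / 2.088e+09 = 2.783e-13 m³/m.

value=2.783e-13 m^3/m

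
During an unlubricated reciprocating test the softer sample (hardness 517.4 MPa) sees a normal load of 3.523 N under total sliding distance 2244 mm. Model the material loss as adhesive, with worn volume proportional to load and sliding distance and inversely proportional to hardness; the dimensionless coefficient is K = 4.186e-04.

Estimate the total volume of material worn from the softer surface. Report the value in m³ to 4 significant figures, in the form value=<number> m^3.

Each operation carries full precision — displayed values are rounded — one last rounding, at four significant figures.
Convert: Path length L = 2244 mm = 2.244 m.
Convert: Hardness H = 517.4 MPa = 5.174e+08 Pa.
In SI base units, W = 3.523 N, H = 5.174e+08 Pa, K = 4.186e-04.
Worn volume V = K·W·L/H = 4.186e-04 · 3.523 · 2.244 / 5.174e+08 = 6.396e-12 m³.

value=6.396e-12 m^3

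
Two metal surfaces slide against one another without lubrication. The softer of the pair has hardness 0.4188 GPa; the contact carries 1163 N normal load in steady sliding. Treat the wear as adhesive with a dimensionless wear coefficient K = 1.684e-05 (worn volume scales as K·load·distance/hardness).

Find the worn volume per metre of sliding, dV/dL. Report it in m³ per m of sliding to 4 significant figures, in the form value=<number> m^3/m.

Each operation carries full precision, and intermediate values are printed rounded; a lone final rounding to four significant digits.
Convert: Hardness H = 0.4188 GPa = 4.188e+08 Pa.
Working in SI base units: W = 1163 N, H = 4.188e+08 Pa, K = 1.684e-05.
Wear rate dV/dL = K·W/H, so: 1.684e-05 · 1163 / 4.188e+08 = 4.676e-11 m³/m.

value=4.676e-11 m^3/m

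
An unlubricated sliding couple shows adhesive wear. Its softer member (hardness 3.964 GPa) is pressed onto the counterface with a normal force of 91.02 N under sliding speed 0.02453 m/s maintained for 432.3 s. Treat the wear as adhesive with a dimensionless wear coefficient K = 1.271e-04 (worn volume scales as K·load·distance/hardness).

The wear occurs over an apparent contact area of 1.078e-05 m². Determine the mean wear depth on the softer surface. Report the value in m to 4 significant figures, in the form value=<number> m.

value=2.871e-06 m

The algebra runs at full float precision, and intermediate values are printed rounded — a lone final rounding to four significant figures.
Convert: Path length L = v·t = 0.02453 m/s × 432.3 s = 10.60 m.
Convert: Hardness H = 3.964 GPa = 3.964e+09 Pa.
In SI base units, W = 91.02 N, H = 3.964e+09 Pa, K = 1.271e-04.
Apply Archard: V = K·W·L/H = 1.271e-04 · 91.02 · 10.60 / 3.964e+09 = 3.095e-11 m³.
Mean depth h = V/A = 3.095e-11 / 1.078e-05 = 2.871e-06 m.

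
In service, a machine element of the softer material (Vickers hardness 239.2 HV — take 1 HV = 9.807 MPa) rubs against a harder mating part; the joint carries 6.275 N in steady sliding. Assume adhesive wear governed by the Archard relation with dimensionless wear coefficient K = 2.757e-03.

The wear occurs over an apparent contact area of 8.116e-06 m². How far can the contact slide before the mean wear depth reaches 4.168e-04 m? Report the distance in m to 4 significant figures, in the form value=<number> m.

value=458.7 m

The intermediates are printed rounded; each operation carries full precision — a lone final rounding: 4 significant figures.
Convert: Hardness H = 239.2 HV × 9.807 MPa/HV = 2346 MPa = 2.346e+09 Pa.
Expressed in SI base units: W = 6.275 N, H = 2.346e+09 Pa, K = 2.757e-03.
Wearable volume V_lim = h_lim·A = 4.168e-04 · 8.116e-06 = 3.383e-09 m³.
Inverting, life L = V_lim·H/(K·W) = 3.383e-09 · 2.346e+09 / (2.757e-03 · 6.275) = 458.7 m.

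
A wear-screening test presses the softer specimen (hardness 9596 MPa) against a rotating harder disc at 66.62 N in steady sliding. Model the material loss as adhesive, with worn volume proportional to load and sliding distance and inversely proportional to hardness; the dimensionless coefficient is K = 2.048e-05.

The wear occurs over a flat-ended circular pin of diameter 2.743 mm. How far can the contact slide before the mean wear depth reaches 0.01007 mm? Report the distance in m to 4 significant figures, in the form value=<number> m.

The algebra holds exact precision; intermediates appear rounded; one final rounding, at four significant figures.
Convert: Hardness H = 9596 MPa = 9.596e+09 Pa.
Convert: Pin diameter d = 2.743 mm = 0.002743 m. Contact area A = π·d²/4 = π·(0.002743 m)²/4 = 5.909e-06 m².
Convert: Depth limit h_lim = 0.01007 mm = 1.007e-05 m.
As SI base values: W = 66.62 N, H = 9.596e+09 Pa, K = 2.048e-05.
Allowed volume V_lim = h_lim·A = 1.007e-05 · 5.909e-06 = 5.951e-11 m³.
Sliding life L = V_lim·H/(K·W) = 5.951e-11 · 9.596e+09 / (2.048e-05 · 66.62) = 418.5 m.

value=418.5 m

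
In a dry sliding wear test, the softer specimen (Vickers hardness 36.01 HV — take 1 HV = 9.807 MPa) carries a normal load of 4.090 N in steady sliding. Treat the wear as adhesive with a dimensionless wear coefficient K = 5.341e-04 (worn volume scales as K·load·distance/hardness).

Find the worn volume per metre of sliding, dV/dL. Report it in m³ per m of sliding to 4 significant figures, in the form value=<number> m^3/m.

value=6.186e-12 m^3/m

All working math runs at exact precision; shown intermediates are rounded; a single final rounding, at 4 significant figures.
Convert: Hardness H = 36.01 HV × 9.807 MPa/HV = 353.2 MPa = 3.532e+08 Pa.
Working in SI base units: W = 4.090 N, H = 3.532e+08 Pa, K = 5.341e-04.
Sliding wear rate dV/dL = K·W/H (no L dependence): 5.341e-04 · 4.090 / 3.532e+08 = 6.186e-12 m³/m.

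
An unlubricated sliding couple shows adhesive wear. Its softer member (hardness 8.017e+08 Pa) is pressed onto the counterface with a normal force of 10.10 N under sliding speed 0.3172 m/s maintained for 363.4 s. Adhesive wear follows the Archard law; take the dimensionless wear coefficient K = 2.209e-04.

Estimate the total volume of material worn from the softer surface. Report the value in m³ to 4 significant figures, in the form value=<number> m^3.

Every step holds full precision. Intermediate values appear rounded — one final rounding, at 4 significant digits.
Convert: Sliding distance L = v·t = 0.3172 m/s × 363.4 s = 115.3 m.
SI base units throughout: W = 10.10 N, H = 8.017e+08 Pa, K = 2.209e-04.
Wear volume V = K·W·L/H = 2.209e-04 · 10.10 · 115.3 / 8.017e+08 = 3.208e-10 m³.

value=3.208e-10 m^3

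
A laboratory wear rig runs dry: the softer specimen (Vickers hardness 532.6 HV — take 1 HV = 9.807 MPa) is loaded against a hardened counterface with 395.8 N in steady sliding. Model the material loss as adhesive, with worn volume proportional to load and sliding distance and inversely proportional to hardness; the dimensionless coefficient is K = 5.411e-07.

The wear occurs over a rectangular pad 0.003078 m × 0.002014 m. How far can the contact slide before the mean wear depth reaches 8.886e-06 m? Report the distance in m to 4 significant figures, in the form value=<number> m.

Shown intermediates are rounded. All working math keeps full float precision — one last rounding to 4 significant digits.
Hardness H = 532.6 HV × 9.807 MPa/HV = 5223 MPa = 5.223e+09 Pa.
Contact area A = 0.003078 m × 0.002014 m = 6.199e-06 m².
As SI base values: W = 395.8 N, H = 5.223e+09 Pa, K = 5.411e-07.
Permissible volume V_lim = h_lim·A = 8.886e-06 · 6.199e-06 = 5.509e-11 m³.
So the life L = V_lim·H/(K·W) = 5.509e-11 · 5.223e+09 / (5.411e-07 · 395.8) = 1343 m.

value=1343 m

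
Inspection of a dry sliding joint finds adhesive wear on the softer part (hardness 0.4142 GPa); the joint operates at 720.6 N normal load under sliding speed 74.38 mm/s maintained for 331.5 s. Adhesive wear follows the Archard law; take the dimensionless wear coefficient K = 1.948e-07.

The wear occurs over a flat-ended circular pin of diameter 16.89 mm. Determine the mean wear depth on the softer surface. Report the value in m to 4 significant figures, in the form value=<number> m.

Shown intermediates are rounded; the algebra maintains exact precision; rounded just once, at 4 significant figures.
Convert: Sliding speed v = 74.38 mm/s = 0.07438 m/s. Total distance L = v·t = 0.07438 m/s × 331.5 s = 24.66 m.
Convert: Hardness H = 0.4142 GPa = 4.142e+08 Pa.
Convert: Pin diameter d = 16.89 mm = 0.01689 m. Contact area A = π·d²/4 = π·(0.01689 m)²/4 = 2.241e-04 m².
Working in SI base units: W = 720.6 N, H = 4.142e+08 Pa, K = 1.948e-07.
The Archard volume V = K·W·L/H = 1.948e-07 · 720.6 · 24.66 / 4.142e+08 = 8.356e-12 m³.
Wear depth h = V/A = 8.356e-12 / 2.241e-04 = 3.730e-08 m.

value=3.730e-08 m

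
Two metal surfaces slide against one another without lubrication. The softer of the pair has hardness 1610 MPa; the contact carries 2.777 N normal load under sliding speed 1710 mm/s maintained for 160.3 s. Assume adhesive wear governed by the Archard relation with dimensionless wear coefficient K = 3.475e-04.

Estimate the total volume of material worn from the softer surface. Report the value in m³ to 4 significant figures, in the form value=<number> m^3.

value=1.643e-10 m^3

The computation holds exact precision; intermediate values are shown rounded — a lone final rounding, at four significant digits.
Convert: Sliding speed v = 1710 mm/s = 1.710 m/s. The distance L = v·t = 1.710 m/s × 160.3 s = 274.1 m.
Convert: Hardness H = 1610 MPa = 1.610e+09 Pa.
In SI base units, W = 2.777 N, H = 1.610e+09 Pa, K = 3.475e-04.
Archard volume V = K·W·L/H = 3.475e-04 · 2.777 · 274.1 / 1.610e+09 = 1.643e-10 m³.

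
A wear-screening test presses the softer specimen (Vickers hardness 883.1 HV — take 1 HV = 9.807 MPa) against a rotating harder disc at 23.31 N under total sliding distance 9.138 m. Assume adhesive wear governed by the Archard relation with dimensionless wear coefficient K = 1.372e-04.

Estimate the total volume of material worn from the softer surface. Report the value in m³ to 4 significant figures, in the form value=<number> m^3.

value=3.374e-12 m^3

Quoted intermediates are rounded. All arithmetic maintains exact precision, and rounded once at the end to 4 significant figures.
Hardness H = 883.1 HV × 9.807 MPa/HV = 8661 MPa = 8.661e+09 Pa.
Expressed in SI base units: W = 23.31 N, H = 8.661e+09 Pa, K = 1.372e-04.
Archard volume V = K·W·L/H = 1.372e-04 · 23.31 · 9.138 / 8.661e+09 = 3.374e-12 m³.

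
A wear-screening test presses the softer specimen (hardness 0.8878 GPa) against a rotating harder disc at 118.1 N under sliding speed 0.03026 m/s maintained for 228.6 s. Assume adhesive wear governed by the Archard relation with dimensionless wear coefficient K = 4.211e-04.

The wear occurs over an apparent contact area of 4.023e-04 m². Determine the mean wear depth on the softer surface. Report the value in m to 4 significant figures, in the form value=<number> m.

value=9.632e-07 m

Quoted intermediates are rounded; every step carries full precision; one final rounding, at four significant digits.
Convert: Total distance L = v·t = 0.03026 m/s × 228.6 s = 6.917 m.
Convert: Hardness H = 0.8878 GPa = 8.878e+08 Pa.
Expressed in SI base units: W = 118.1 N, H = 8.878e+08 Pa, K = 4.211e-04.
Volume removed: V = K·W·L/H = 4.211e-04 · 118.1 · 6.917 / 8.878e+08 = 3.875e-10 m³.
Depth of wear h = V/A = 3.875e-10 / 4.023e-04 = 9.632e-07 m.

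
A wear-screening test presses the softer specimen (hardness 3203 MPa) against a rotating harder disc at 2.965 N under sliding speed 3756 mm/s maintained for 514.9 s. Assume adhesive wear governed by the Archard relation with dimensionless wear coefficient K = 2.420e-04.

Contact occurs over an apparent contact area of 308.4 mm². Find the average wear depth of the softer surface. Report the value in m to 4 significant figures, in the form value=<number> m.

value=1.405e-06 m

Every step runs at full precision — the intermediates appear rounded — one last rounding to four significant digits.
Convert: Sliding speed v = 3756 mm/s = 3.756 m/s. Sliding distance L = v·t = 3.756 m/s × 514.9 s = 1934 m.
Convert: Hardness H = 3203 MPa = 3.203e+09 Pa.
Convert: Contact area A = 308.4 mm² = 3.084e-04 m².
As SI base values: W = 2.965 N, H = 3.203e+09 Pa, K = 2.420e-04.
Apply Archard: V = K·W·L/H = 2.420e-04 · 2.965 · 1934 / 3.203e+09 = 4.332e-10 m³.
Depth of wear h = V/A = 4.332e-10 / 3.084e-04 = 1.405e-06 m.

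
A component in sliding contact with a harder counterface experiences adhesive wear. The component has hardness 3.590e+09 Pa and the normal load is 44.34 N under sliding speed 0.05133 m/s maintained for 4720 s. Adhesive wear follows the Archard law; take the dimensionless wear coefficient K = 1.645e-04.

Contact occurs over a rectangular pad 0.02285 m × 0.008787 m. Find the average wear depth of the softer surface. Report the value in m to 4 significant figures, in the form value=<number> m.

value=2.452e-06 m

All arithmetic runs at full precision; intermediate values appear rounded; rounded once at the end: 4 significant digits.
Distance covered L = v·t = 0.05133 m/s × 4720 s = 242.3 m.
Contact area A = 0.02285 m × 0.008787 m = 2.008e-04 m².
SI base units throughout: W = 44.34 N, H = 3.590e+09 Pa, K = 1.645e-04.
By Archard's law, V = K·W·L/H = 1.645e-04 · 44.34 · 242.3 / 3.590e+09 = 4.922e-10 m³.
Mean depth h = V/A = 4.922e-10 / 2.008e-04 = 2.452e-06 m.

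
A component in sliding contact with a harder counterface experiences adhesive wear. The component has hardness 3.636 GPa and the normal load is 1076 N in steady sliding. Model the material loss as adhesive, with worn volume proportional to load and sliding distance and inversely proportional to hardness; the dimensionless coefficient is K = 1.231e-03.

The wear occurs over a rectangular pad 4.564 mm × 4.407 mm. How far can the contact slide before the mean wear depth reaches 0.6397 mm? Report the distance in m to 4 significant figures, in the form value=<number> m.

The intermediates are printed rounded, and the computation keeps exact precision, and one last rounding to 4 significant figures.
Hardness H = 3.636 GPa = 3.636e+09 Pa.
Pad sides 4.564 mm × 4.407 mm = 0.004564 m × 0.004407 m. Contact area A = 0.004564 m × 0.004407 m = 2.011e-05 m².
Depth limit h_lim = 0.6397 mm = 6.397e-04 m.
Restated in SI base units: W = 1076 N, H = 3.636e+09 Pa, K = 1.231e-03.
At the depth limit, V_lim = h_lim·A = 6.397e-04 · 2.011e-05 = 1.287e-08 m³.
Thus life L = V_lim·H/(K·W) = 1.287e-08 · 3.636e+09 / (1.231e-03 · 1076) = 35.32 m.

value=35.32 m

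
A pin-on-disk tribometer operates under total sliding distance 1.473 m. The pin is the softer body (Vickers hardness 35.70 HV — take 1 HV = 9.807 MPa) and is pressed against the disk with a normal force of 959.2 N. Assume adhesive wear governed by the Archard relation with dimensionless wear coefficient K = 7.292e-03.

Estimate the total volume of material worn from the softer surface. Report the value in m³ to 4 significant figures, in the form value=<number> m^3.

The algebra keeps full float precision, and intermediates are shown rounded; a lone final rounding to 4 significant digits.
Convert: Hardness H = 35.70 HV × 9.807 MPa/HV = 350.1 MPa = 3.501e+08 Pa.
Restated in SI base units: W = 959.2 N, H = 3.501e+08 Pa, K = 7.292e-03.
Worn volume V = K·W·L/H = 7.292e-03 · 959.2 · 1.473 / 3.501e+08 = 2.943e-08 m³.

value=2.943e-08 m^3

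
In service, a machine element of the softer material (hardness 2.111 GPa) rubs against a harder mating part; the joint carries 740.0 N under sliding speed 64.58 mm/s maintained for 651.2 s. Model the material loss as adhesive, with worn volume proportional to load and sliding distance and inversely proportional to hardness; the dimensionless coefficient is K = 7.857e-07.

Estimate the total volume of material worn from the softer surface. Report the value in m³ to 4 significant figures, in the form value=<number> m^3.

Every step maintains full precision — intermediates are shown rounded — rounded just once to 4 significant figures.
Sliding speed v = 64.58 mm/s = 0.06458 m/s. The distance L = v·t = 0.06458 m/s × 651.2 s = 42.05 m.
Hardness H = 2.111 GPa = 2.111e+09 Pa.
In SI base units, W = 740.0 N, H = 2.111e+09 Pa, K = 7.857e-07.
Archard relation: V = K·W·L/H = 7.857e-07 · 740.0 · 42.05 / 2.111e+09 = 1.158e-11 m³.

value=1.158e-11 m^3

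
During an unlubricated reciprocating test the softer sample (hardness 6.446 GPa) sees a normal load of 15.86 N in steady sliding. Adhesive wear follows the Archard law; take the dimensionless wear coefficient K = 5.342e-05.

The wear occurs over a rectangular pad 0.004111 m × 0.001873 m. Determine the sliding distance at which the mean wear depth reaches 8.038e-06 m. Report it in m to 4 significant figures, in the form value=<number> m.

value=470.9 m

All working math keeps full precision; the intermediates are shown rounded; rounded once at the end to four significant digits.
Convert: Hardness H = 6.446 GPa = 6.446e+09 Pa.
Convert: Contact area A = 0.004111 m × 0.001873 m = 7.700e-06 m².
In SI base units, W = 15.86 N, H = 6.446e+09 Pa, K = 5.342e-05.
At the depth limit, V_lim = h_lim·A = 8.038e-06 · 7.700e-06 = 6.189e-11 m³.
Inverting, life L = V_lim·H/(K·W) = 6.189e-11 · 6.446e+09 / (5.342e-05 · 15.86) = 470.9 m.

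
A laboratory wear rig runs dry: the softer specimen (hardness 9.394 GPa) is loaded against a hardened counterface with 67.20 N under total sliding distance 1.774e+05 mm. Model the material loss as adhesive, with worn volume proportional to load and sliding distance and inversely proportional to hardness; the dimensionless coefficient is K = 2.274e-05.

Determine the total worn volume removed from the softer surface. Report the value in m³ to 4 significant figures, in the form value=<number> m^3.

value=2.886e-11 m^3

Shown intermediates are rounded, and all arithmetic carries full precision; one last rounding, at 4 significant digits.
Convert: Sliding distance L = 1.774e+05 mm = 177.4 m.
Convert: Hardness H = 9.394 GPa = 9.394e+09 Pa.
Working in SI base units: W = 67.20 N, H = 9.394e+09 Pa, K = 2.274e-05.
Apply Archard: V = K·W·L/H = 2.274e-05 · 67.20 · 177.4 / 9.394e+09 = 2.886e-11 m³.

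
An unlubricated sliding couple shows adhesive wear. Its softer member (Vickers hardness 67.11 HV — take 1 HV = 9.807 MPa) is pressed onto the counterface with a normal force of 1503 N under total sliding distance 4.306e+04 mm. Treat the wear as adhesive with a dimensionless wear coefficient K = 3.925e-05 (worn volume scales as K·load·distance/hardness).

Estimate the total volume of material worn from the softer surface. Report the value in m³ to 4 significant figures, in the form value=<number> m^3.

Every step runs at full float precision. Intermediate values are displayed rounded. Rounded once at the end: four significant figures.
Total distance L = 4.306e+04 mm = 43.06 m.
Hardness H = 67.11 HV × 9.807 MPa/HV = 658.1 MPa = 6.581e+08 Pa.
Working in SI base units: W = 1503 N, H = 6.581e+08 Pa, K = 3.925e-05.
Worn volume V = K·W·L/H = 3.925e-05 · 1503 · 43.06 / 6.581e+08 = 3.860e-09 m³.

value=3.860e-09 m^3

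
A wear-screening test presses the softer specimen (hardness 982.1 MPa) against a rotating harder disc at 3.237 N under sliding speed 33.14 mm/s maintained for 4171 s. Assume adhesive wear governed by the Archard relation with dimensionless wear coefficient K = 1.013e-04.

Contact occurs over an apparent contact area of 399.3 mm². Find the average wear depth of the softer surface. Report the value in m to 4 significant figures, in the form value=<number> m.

value=1.156e-07 m

Intermediates are displayed rounded; every step keeps full precision. Rounded just once: 4 significant figures.
Sliding speed v = 33.14 mm/s = 0.03314 m/s. Path length L = v·t = 0.03314 m/s × 4171 s = 138.2 m.
Hardness H = 982.1 MPa = 9.821e+08 Pa.
Contact area A = 399.3 mm² = 3.993e-04 m².
As SI base values: W = 3.237 N, H = 9.821e+08 Pa, K = 1.013e-04.
The Archard volume V = K·W·L/H = 1.013e-04 · 3.237 · 138.2 / 9.821e+08 = 4.615e-11 m³.
Average depth h = V/A = 4.615e-11 / 3.993e-04 = 1.156e-07 m.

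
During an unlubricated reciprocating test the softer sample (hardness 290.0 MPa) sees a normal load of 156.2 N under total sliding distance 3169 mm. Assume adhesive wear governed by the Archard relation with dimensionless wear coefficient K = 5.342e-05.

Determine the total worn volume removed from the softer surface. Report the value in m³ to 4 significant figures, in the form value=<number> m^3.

value=9.118e-11 m^3

Every step runs at full precision; quoted intermediates are rounded. Rounded once at the end to four significant digits.
Distance covered L = 3169 mm = 3.169 m.
Hardness H = 290.0 MPa = 2.900e+08 Pa.
SI base units throughout: W = 156.2 N, H = 2.900e+08 Pa, K = 5.342e-05.
Archard volume V = K·W·L/H = 5.342e-05 · 156.2 · 3.169 / 2.900e+08 = 9.118e-11 m³.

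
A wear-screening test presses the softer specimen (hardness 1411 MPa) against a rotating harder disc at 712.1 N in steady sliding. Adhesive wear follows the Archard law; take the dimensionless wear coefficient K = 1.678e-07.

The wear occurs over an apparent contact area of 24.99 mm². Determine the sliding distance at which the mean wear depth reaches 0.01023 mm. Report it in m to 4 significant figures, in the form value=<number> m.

All working math holds full precision — intermediates are displayed rounded — one last rounding to four significant digits.
Hardness H = 1411 MPa = 1.411e+09 Pa.
Contact area A = 24.99 mm² = 2.499e-05 m².
Depth limit h_lim = 0.01023 mm = 1.023e-05 m.
Working in SI base units: W = 712.1 N, H = 1.411e+09 Pa, K = 1.678e-07.
Volume at the limit: V_lim = h_lim·A = 1.023e-05 · 2.499e-05 = 2.556e-10 m³.
Sliding life L = V_lim·H/(K·W) = 2.556e-10 · 1.411e+09 / (1.678e-07 · 712.1) = 3019 m.

value=3019 m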